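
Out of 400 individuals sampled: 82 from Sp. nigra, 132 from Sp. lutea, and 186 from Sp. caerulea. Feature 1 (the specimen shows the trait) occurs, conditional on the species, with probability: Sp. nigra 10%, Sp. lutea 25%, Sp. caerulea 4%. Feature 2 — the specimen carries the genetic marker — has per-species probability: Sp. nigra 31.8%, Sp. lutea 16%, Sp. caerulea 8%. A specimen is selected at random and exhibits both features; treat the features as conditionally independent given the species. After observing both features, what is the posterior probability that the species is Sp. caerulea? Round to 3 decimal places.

By Bayes' rule, posterior ∝ prior × likelihood:
  Sp. nigra: 0.205 × 0.1 × 0.318 = 0.006519
  Sp. lutea: 0.33 × 0.25 × 0.16 = 0.0132
  Sp. caerulea: 0.465 × 0.04 × 0.08 = 0.001488
Total = 0.021207.
P(Sp. caerulea | evidence) = 0.001488 / 0.021207 ≈ 0.070.

0.070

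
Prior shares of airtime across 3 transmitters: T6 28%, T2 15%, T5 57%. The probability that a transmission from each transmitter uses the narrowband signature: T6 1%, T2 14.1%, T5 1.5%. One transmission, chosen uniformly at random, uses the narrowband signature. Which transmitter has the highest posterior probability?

T2

Compute prior × likelihood for every hypothesis:
  T6: 0.28 × 0.01 = 0.0028
  T2: 0.15 × 0.141 = 0.02115
  T5: 0.57 × 0.015 = 0.00855
Normalizing constant = 0.0325.
Largest term belongs to T2, so T2 is most probable.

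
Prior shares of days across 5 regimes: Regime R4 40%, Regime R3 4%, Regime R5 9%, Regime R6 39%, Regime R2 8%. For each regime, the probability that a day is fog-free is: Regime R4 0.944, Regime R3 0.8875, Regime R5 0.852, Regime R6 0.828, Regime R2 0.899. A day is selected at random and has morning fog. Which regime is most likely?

Regime R6

Taking complements, P(fog | each) = Regime R4 0.056, Regime R3 0.1125, Regime R5 0.148, Regime R6 0.172, Regime R2 0.101.
Compute prior × likelihood for every hypothesis:
  Regime R4: 0.4 × 0.056 = 0.0224
  Regime R3: 0.04 × 0.1125 = 0.0045
  Regime R5: 0.09 × 0.148 = 0.01332
  Regime R6: 0.39 × 0.172 = 0.06708
  Regime R2: 0.08 × 0.101 = 0.00808
Normalizing constant = 0.11538.
Largest term belongs to Regime R6, so Regime R6 is most probable.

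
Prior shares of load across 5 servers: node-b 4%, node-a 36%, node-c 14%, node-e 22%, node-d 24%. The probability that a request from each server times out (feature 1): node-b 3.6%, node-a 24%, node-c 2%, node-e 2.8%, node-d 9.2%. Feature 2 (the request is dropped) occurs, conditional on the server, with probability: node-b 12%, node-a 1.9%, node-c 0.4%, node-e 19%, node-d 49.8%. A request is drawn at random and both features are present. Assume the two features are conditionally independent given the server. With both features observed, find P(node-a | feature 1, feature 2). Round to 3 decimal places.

0.117

Compute prior × likelihood for every hypothesis:
  node-b: 0.04 × 0.036 × 0.12 = 0.0001728
  node-a: 0.36 × 0.24 × 0.019 = 0.0016416
  node-c: 0.14 × 0.02 × 0.004 = 0.0000112
  node-e: 0.22 × 0.028 × 0.19 = 0.0011704
  node-d: 0.24 × 0.092 × 0.498 = 0.01099584
Total = 0.01399184.
P(node-a | evidence) = 0.0016416 / 0.01399184 ≈ 0.117.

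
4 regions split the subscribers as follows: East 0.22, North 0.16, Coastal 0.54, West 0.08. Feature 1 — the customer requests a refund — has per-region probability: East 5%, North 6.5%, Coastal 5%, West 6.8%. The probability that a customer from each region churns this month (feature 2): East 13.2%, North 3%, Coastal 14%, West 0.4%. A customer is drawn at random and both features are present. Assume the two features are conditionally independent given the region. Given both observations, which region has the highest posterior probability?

Coastal

Unnormalized posteriors (prior × likelihood):
  East: 0.22 × 0.05 × 0.132 = 0.001452
  North: 0.16 × 0.065 × 0.03 = 0.000312
  Coastal: 0.54 × 0.05 × 0.14 = 0.00378
  West: 0.08 × 0.068 × 0.004 = 0.00002176
Total = 0.00556576.
Largest term belongs to Coastal, so Coastal is most probable.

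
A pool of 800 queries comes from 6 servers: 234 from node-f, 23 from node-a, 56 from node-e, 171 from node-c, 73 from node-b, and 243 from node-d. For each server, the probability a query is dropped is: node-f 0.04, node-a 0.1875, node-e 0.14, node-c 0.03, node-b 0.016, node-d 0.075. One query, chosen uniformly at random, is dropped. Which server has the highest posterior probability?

node-d

Prior × likelihood for each hypothesis:
  node-f: 0.2925 × 0.04 = 0.0117
  node-a: 0.02875 × 0.1875 = 0.005390625
  node-e: 0.07 × 0.14 = 0.0098
  node-c: 0.21375 × 0.03 = 0.0064125
  node-b: 0.09125 × 0.016 = 0.00146
  node-d: 0.30375 × 0.075 = 0.02278125
Total = 0.057544375.
Largest term belongs to node-d, so node-d is most probable.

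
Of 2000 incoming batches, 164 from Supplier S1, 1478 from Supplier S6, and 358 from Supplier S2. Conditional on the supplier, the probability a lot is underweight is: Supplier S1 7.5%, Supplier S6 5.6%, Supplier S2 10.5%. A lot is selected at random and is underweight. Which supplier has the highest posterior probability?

Supplier S6

Unnormalized posteriors (prior × likelihood):
  Supplier S1: 0.082 × 0.075 = 0.00615
  Supplier S6: 0.739 × 0.056 = 0.041384
  Supplier S2: 0.179 × 0.105 = 0.018795
Total = 0.066329.
Largest term belongs to Supplier S6, so Supplier S6 is most probable.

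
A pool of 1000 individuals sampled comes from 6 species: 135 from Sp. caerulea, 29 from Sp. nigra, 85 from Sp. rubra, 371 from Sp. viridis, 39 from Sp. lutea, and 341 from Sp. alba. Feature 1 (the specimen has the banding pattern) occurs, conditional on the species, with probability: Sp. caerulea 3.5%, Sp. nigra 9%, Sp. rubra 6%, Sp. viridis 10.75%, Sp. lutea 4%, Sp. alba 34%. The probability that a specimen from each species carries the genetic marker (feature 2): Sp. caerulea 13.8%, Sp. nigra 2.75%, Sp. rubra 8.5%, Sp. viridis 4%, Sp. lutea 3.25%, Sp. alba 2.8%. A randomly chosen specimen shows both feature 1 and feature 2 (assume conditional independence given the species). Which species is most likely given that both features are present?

Unnormalized posteriors (prior × likelihood):
  Sp. caerulea: 0.135 × 0.035 × 0.138 = 0.00065205
  Sp. nigra: 0.029 × 0.09 × 0.0275 = 0.000071775
  Sp. rubra: 0.085 × 0.06 × 0.085 = 0.0004335
  Sp. viridis: 0.371 × 0.1075 × 0.04 = 0.0015953
  Sp. lutea: 0.039 × 0.04 × 0.0325 = 0.0000507
  Sp. alba: 0.341 × 0.34 × 0.028 = 0.00324632
Sum = 0.006049645.
Largest term belongs to Sp. alba, so Sp. alba is most probable.

Sp. alba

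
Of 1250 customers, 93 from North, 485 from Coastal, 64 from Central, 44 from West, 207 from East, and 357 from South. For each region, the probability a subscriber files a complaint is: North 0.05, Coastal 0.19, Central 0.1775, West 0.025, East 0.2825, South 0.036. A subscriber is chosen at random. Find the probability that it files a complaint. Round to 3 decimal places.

Unnormalized posteriors (prior × likelihood):
  North: 0.0744 × 0.05 = 0.00372
  Coastal: 0.388 × 0.19 = 0.07372
  Central: 0.0512 × 0.1775 = 0.009088
  West: 0.0352 × 0.025 = 0.00088
  East: 0.1656 × 0.2825 = 0.046782
  South: 0.2856 × 0.036 = 0.0102816
P(complaint) = 0.00372 + 0.07372 + 0.009088 + 0.00088 + 0.046782 + 0.0102816 = 0.1444716 → 0.144.

0.144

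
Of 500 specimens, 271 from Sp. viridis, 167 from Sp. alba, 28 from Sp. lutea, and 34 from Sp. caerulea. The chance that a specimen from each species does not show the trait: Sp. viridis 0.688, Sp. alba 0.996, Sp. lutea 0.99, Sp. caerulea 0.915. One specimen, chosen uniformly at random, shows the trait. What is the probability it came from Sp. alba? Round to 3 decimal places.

0.008

Taking complements, P(trait | each) = Sp. viridis 0.312, Sp. alba 0.004, Sp. lutea 0.01, Sp. caerulea 0.085.
By Bayes' rule, posterior ∝ prior × likelihood:
  Sp. viridis: 0.542 × 0.312 = 0.169104
  Sp. alba: 0.334 × 0.004 = 0.001336
  Sp. lutea: 0.056 × 0.01 = 0.00056
  Sp. caerulea: 0.068 × 0.085 = 0.00578
Normalizing constant = 0.17678.
P(Sp. alba | evidence) = 0.001336 / 0.17678 ≈ 0.008.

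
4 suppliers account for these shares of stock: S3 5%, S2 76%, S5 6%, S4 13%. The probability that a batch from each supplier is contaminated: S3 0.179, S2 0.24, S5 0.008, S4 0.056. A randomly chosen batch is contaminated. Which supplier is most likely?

S2

Prior × likelihood for each hypothesis:
  S3: 0.05 × 0.179 = 0.00895
  S2: 0.76 × 0.24 = 0.1824
  S5: 0.06 × 0.008 = 0.00048
  S4: 0.13 × 0.056 = 0.00728
Sum = 0.19911.
Largest term belongs to S2, so S2 is most probable.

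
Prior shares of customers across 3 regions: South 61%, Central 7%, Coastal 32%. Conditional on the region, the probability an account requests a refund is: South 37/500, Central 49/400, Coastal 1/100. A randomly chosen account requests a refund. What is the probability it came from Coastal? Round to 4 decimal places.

0.0562

Compute prior × likelihood for every hypothesis:
  South: 0.61 × 0.074 = 0.04514
  Central: 0.07 × 0.1225 = 0.008575
  Coastal: 0.32 × 0.01 = 0.0032
Total = 0.056915.
P(Coastal | evidence) = 0.0032 / 0.056915 ≈ 0.0562.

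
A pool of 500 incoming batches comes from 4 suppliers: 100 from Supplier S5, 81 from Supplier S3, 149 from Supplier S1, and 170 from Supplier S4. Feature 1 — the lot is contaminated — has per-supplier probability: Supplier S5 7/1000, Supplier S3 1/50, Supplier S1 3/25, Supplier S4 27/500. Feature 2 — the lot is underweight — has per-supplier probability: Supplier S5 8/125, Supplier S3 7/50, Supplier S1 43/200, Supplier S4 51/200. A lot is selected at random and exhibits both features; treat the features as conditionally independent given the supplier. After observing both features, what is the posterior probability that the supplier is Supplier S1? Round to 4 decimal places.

0.5954

Compute prior × likelihood for every hypothesis:
  Supplier S5: 0.2 × 0.007 × 0.064 = 0.0000896
  Supplier S3: 0.162 × 0.02 × 0.14 = 0.0004536
  Supplier S1: 0.298 × 0.12 × 0.215 = 0.0076884
  Supplier S4: 0.34 × 0.054 × 0.255 = 0.0046818
Normalizing constant = 0.0129134.
P(Supplier S1 | evidence) = 0.0076884 / 0.0129134 ≈ 0.5954.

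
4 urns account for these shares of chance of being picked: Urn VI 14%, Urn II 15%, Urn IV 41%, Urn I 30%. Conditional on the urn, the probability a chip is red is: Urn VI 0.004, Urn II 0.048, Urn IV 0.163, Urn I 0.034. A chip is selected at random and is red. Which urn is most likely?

By Bayes' rule, posterior ∝ prior × likelihood:
  Urn VI: 0.14 × 0.004 = 0.00056
  Urn II: 0.15 × 0.048 = 0.0072
  Urn IV: 0.41 × 0.163 = 0.06683
  Urn I: 0.3 × 0.034 = 0.0102
Normalizing constant = 0.08479.
Largest term belongs to Urn IV, so Urn IV is most probable.

Urn IV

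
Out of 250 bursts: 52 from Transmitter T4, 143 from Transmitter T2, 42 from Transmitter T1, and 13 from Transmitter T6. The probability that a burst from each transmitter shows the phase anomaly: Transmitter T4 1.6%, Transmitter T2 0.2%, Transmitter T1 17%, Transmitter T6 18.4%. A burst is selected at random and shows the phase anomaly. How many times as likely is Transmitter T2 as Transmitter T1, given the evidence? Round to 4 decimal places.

0.0401

Prior × likelihood for each hypothesis:
  Transmitter T4: 0.208 × 0.016 = 0.003328
  Transmitter T2: 0.572 × 0.002 = 0.001144
  Transmitter T1: 0.168 × 0.17 = 0.02856
  Transmitter T6: 0.052 × 0.184 = 0.009568
Sum = 0.0426.
The ratio is 0.001144 / 0.02856 (the normalizer cancels) = 0.0401.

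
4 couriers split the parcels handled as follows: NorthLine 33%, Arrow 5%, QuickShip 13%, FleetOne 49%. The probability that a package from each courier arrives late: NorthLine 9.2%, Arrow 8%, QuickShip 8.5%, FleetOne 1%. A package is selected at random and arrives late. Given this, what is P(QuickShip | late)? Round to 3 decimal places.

Prior × likelihood for each hypothesis:
  NorthLine: 0.33 × 0.092 = 0.03036
  Arrow: 0.05 × 0.08 = 0.004
  QuickShip: 0.13 × 0.085 = 0.01105
  FleetOne: 0.49 × 0.01 = 0.0049
Sum = 0.05031.
P(QuickShip | evidence) = 0.01105 / 0.05031 ≈ 0.220.

0.220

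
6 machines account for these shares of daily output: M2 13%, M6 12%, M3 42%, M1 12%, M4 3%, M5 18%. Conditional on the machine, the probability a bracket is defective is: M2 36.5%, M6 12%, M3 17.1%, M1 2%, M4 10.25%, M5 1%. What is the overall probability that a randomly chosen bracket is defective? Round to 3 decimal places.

0.141

By Bayes' rule, posterior ∝ prior × likelihood:
  M2: 0.13 × 0.365 = 0.04745
  M6: 0.12 × 0.12 = 0.0144
  M3: 0.42 × 0.171 = 0.07182
  M1: 0.12 × 0.02 = 0.0024
  M4: 0.03 × 0.1025 = 0.003075
  M5: 0.18 × 0.01 = 0.0018
P(defective) = 0.04745 + 0.0144 + 0.07182 + 0.0024 + 0.003075 + 0.0018 = 0.140945 → 0.141.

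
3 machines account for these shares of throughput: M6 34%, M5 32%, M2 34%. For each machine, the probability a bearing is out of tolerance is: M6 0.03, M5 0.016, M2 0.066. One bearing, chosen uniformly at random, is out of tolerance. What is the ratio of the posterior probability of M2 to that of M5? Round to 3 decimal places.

4.383

Unnormalized posteriors (prior × likelihood):
  M6: 0.34 × 0.03 = 0.0102
  M5: 0.32 × 0.016 = 0.00512
  M2: 0.34 × 0.066 = 0.02244
Sum = 0.03776.
The ratio is 0.02244 / 0.00512 (the normalizer cancels) = 4.383.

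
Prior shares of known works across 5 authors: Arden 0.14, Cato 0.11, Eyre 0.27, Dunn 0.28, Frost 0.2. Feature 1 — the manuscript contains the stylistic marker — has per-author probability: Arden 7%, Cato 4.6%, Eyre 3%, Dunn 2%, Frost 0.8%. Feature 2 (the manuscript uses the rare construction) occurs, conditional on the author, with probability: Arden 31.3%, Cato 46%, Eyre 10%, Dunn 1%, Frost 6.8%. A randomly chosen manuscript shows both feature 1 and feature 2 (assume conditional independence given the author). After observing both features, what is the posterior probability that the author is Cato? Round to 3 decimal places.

0.365

Compute prior × likelihood for every hypothesis:
  Arden: 0.14 × 0.07 × 0.313 = 0.0030674
  Cato: 0.11 × 0.046 × 0.46 = 0.0023276
  Eyre: 0.27 × 0.03 × 0.1 = 0.00081
  Dunn: 0.28 × 0.02 × 0.01 = 0.000056
  Frost: 0.2 × 0.008 × 0.068 = 0.0001088
Total = 0.0063698.
P(Cato | evidence) = 0.0023276 / 0.0063698 ≈ 0.365.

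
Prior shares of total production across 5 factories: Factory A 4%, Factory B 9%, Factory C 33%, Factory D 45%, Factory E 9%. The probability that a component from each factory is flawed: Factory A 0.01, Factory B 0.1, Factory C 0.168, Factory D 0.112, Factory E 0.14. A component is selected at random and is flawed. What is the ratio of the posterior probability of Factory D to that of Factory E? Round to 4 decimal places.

4.0000

Prior × likelihood for each hypothesis:
  Factory A: 0.04 × 0.01 = 0.0004
  Factory B: 0.09 × 0.1 = 0.009
  Factory C: 0.33 × 0.168 = 0.05544
  Factory D: 0.45 × 0.112 = 0.0504
  Factory E: 0.09 × 0.14 = 0.0126
Total = 0.12784.
The ratio is 0.0504 / 0.0126 (the normalizer cancels) = 4.0000.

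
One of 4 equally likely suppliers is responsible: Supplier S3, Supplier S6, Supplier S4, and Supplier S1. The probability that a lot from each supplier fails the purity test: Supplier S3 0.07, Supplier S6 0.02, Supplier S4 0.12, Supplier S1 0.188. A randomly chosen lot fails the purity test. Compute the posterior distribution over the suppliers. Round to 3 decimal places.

With a uniform prior (1/4 each), posterior ∝ likelihood:
  Supplier S3: 0.07
  Supplier S6: 0.02
  Supplier S4: 0.12
  Supplier S1: 0.188
Normalizing constant = 0.398.
P(Supplier S3 | off-spec) = 0.07/0.398 ≈ 0.176
P(Supplier S6 | off-spec) = 0.02/0.398 ≈ 0.050
P(Supplier S4 | off-spec) = 0.12/0.398 ≈ 0.302
P(Supplier S1 | off-spec) = 0.188/0.398 ≈ 0.472
(Check: 0.176+0.050+0.302+0.472 = 1.000.)

Supplier S3 0.176, Supplier S6 0.050, Supplier S4 0.302, Supplier S1 0.472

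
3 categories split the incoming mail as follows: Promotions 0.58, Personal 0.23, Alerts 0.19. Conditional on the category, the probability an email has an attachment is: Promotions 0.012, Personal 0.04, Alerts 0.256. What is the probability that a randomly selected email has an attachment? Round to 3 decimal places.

Unnormalized posteriors (prior × likelihood):
  Promotions: 0.58 × 0.012 = 0.00696
  Personal: 0.23 × 0.04 = 0.0092
  Alerts: 0.19 × 0.256 = 0.04864
P(attachment) = 0.00696 + 0.0092 + 0.04864 = 0.0648 → 0.065.

0.065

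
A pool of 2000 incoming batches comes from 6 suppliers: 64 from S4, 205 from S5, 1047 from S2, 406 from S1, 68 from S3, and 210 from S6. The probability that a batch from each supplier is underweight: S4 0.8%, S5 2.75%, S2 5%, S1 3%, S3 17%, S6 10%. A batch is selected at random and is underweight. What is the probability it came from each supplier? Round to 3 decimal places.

Unnormalized posteriors (prior × likelihood):
  S4: 0.032 × 0.008 = 0.000256
  S5: 0.1025 × 0.0275 = 0.00281875
  S2: 0.5235 × 0.05 = 0.026175
  S1: 0.203 × 0.03 = 0.00609
  S3: 0.034 × 0.17 = 0.00578
  S6: 0.105 × 0.1 = 0.0105
Normalizing constant = 0.05161975.
P(S4 | underweight) = 0.000256/0.05161975 ≈ 0.005
P(S5 | underweight) = 0.00281875/0.05161975 ≈ 0.055
P(S2 | underweight) = 0.026175/0.05161975 ≈ 0.507
P(S1 | underweight) = 0.00609/0.05161975 ≈ 0.118
P(S3 | underweight) = 0.00578/0.05161975 ≈ 0.112
P(S6 | underweight) = 0.0105/0.05161975 ≈ 0.203
(Check: 0.005+0.055+0.507+0.118+0.112+0.203 = 1.000.)

S4 0.005, S5 0.055, S2 0.507, S1 0.118, S3 0.112, S6 0.203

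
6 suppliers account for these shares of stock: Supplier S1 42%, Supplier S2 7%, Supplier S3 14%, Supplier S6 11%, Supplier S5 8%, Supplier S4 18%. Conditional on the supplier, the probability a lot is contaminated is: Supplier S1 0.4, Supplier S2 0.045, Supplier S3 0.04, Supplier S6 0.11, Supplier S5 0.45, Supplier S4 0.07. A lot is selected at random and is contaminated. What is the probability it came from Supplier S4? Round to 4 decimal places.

0.0531

Unnormalized posteriors (prior × likelihood):
  Supplier S1: 0.42 × 0.4 = 0.168
  Supplier S2: 0.07 × 0.045 = 0.00315
  Supplier S3: 0.14 × 0.04 = 0.0056
  Supplier S6: 0.11 × 0.11 = 0.0121
  Supplier S5: 0.08 × 0.45 = 0.036
  Supplier S4: 0.18 × 0.07 = 0.0126
Total = 0.23745.
P(Supplier S4 | evidence) = 0.0126 / 0.23745 ≈ 0.0531.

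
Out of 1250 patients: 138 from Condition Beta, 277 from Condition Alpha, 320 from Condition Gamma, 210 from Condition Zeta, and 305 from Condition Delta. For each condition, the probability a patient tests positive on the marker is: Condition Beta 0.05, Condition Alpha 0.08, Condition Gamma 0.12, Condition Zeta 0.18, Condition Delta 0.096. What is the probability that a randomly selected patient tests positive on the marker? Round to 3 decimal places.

Unnormalized posteriors (prior × likelihood):
  Condition Beta: 0.1104 × 0.05 = 0.00552
  Condition Alpha: 0.2216 × 0.08 = 0.017728
  Condition Gamma: 0.256 × 0.12 = 0.03072
  Condition Zeta: 0.168 × 0.18 = 0.03024
  Condition Delta: 0.244 × 0.096 = 0.023424
P(marker-positive) = 0.00552 + 0.017728 + 0.03072 + 0.03024 + 0.023424 = 0.107632 → 0.108.

0.108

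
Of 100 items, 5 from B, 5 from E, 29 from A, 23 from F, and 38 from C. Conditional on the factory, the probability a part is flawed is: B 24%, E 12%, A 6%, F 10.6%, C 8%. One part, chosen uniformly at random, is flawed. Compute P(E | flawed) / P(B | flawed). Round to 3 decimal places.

Compute prior × likelihood for every hypothesis:
  B: 0.05 × 0.24 = 0.012
  E: 0.05 × 0.12 = 0.006
  A: 0.29 × 0.06 = 0.0174
  F: 0.23 × 0.106 = 0.02438
  C: 0.38 × 0.08 = 0.0304
Total = 0.09018.
The ratio is 0.006 / 0.012 (the normalizer cancels) = 0.500.

0.500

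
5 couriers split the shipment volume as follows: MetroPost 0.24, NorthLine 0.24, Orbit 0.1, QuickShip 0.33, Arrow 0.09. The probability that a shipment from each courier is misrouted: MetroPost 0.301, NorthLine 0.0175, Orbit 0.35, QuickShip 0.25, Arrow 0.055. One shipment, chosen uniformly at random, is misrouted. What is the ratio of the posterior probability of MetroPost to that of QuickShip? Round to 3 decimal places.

By Bayes' rule, posterior ∝ prior × likelihood:
  MetroPost: 0.24 × 0.301 = 0.07224
  NorthLine: 0.24 × 0.0175 = 0.0042
  Orbit: 0.1 × 0.35 = 0.035
  QuickShip: 0.33 × 0.25 = 0.0825
  Arrow: 0.09 × 0.055 = 0.00495
Sum = 0.19889.
The ratio is 0.07224 / 0.0825 (the normalizer cancels) = 0.876.

0.876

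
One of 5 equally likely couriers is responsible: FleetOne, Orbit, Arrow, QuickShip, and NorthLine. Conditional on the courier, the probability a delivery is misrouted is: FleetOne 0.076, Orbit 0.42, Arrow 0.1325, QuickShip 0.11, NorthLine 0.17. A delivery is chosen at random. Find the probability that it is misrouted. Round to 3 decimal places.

With a uniform prior (1/5 each), posterior ∝ likelihood:
  FleetOne: 0.076
  Orbit: 0.42
  Arrow: 0.1325
  QuickShip: 0.11
  NorthLine: 0.17
P(misrouted) = (1/5) × (0.076 + 0.42 + 0.1325 + 0.11 + 0.17) = 0.9085/5 ≈ 0.182.

0.182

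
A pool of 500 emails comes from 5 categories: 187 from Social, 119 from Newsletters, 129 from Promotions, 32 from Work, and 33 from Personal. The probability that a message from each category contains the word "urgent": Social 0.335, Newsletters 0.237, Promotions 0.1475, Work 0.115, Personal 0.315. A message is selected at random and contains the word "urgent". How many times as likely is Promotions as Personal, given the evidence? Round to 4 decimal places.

By Bayes' rule, posterior ∝ prior × likelihood:
  Social: 0.374 × 0.335 = 0.12529
  Newsletters: 0.238 × 0.237 = 0.056406
  Promotions: 0.258 × 0.1475 = 0.038055
  Work: 0.064 × 0.115 = 0.00736
  Personal: 0.066 × 0.315 = 0.02079
Total = 0.247901.
The ratio is 0.038055 / 0.02079 (the normalizer cancels) = 1.8304.

1.8304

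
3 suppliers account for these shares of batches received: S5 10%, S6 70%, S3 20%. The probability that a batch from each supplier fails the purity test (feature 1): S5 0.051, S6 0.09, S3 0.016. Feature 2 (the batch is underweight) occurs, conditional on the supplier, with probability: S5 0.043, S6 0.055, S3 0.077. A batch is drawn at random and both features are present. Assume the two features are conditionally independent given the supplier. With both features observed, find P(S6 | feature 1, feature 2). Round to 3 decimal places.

0.882

By Bayes' rule, posterior ∝ prior × likelihood:
  S5: 0.1 × 0.051 × 0.043 = 0.0002193
  S6: 0.7 × 0.09 × 0.055 = 0.003465
  S3: 0.2 × 0.016 × 0.077 = 0.0002464
Normalizing constant = 0.0039307.
P(S6 | evidence) = 0.003465 / 0.0039307 ≈ 0.882.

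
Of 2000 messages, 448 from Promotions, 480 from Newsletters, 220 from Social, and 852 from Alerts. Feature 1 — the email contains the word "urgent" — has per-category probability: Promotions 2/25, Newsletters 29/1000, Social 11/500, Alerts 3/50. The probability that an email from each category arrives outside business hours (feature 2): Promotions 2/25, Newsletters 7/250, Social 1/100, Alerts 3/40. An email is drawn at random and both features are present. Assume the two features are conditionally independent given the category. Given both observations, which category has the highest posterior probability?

Alerts

By Bayes' rule, posterior ∝ prior × likelihood:
  Promotions: 0.224 × 0.08 × 0.08 = 0.0014336
  Newsletters: 0.24 × 0.029 × 0.028 = 0.00019488
  Social: 0.11 × 0.022 × 0.01 = 0.0000242
  Alerts: 0.426 × 0.06 × 0.075 = 0.001917
Normalizing constant = 0.00356968.
Largest term belongs to Alerts, so Alerts is most probable.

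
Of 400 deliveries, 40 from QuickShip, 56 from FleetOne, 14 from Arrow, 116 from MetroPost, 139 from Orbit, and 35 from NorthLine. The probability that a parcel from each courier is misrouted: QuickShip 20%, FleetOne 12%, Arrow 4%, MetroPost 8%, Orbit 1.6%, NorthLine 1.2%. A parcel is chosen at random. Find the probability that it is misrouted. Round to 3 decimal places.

Compute prior × likelihood for every hypothesis:
  QuickShip: 0.1 × 0.2 = 0.02
  FleetOne: 0.14 × 0.12 = 0.0168
  Arrow: 0.035 × 0.04 = 0.0014
  MetroPost: 0.29 × 0.08 = 0.0232
  Orbit: 0.3475 × 0.016 = 0.00556
  NorthLine: 0.0875 × 0.012 = 0.00105
P(misrouted) = 0.02 + 0.0168 + 0.0014 + 0.0232 + 0.00556 + 0.00105 = 0.06801 → 0.068.

0.068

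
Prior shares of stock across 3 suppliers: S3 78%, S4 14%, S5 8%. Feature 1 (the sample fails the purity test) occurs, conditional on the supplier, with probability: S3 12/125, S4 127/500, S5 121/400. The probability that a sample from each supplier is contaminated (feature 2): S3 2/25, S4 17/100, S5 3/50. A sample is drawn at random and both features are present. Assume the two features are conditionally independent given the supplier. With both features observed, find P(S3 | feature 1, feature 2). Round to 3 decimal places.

0.444

Unnormalized posteriors (prior × likelihood):
  S3: 0.78 × 0.096 × 0.08 = 0.0059904
  S4: 0.14 × 0.254 × 0.17 = 0.0060452
  S5: 0.08 × 0.3025 × 0.06 = 0.001452
Normalizing constant = 0.0134876.
P(S3 | evidence) = 0.0059904 / 0.0134876 ≈ 0.444.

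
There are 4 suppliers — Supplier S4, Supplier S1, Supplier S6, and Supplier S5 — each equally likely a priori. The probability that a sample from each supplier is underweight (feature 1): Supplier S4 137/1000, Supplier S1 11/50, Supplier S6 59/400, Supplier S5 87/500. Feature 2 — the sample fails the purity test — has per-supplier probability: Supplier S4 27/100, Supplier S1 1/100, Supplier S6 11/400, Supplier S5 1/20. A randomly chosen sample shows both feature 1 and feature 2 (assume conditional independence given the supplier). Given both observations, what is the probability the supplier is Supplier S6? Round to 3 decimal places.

With a uniform prior (1/4 each), posterior ∝ likelihood:
  Supplier S4: 0.137 × 0.27 = 0.03699
  Supplier S1: 0.22 × 0.01 = 0.0022
  Supplier S6: 0.1475 × 0.0275 = 0.00405625
  Supplier S5: 0.174 × 0.05 = 0.0087
Sum = 0.05194625.
P(Supplier S6 | evidence) = 0.00405625 / 0.05194625 ≈ 0.078.

0.078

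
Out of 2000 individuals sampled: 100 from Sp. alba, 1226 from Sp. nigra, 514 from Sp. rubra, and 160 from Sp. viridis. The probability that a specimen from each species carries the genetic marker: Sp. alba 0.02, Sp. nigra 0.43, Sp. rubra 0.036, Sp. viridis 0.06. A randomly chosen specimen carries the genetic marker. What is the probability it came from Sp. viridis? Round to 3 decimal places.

0.017

Prior × likelihood for each hypothesis:
  Sp. alba: 0.05 × 0.02 = 0.001
  Sp. nigra: 0.613 × 0.43 = 0.26359
  Sp. rubra: 0.257 × 0.036 = 0.009252
  Sp. viridis: 0.08 × 0.06 = 0.0048
Normalizing constant = 0.278642.
P(Sp. viridis | evidence) = 0.0048 / 0.278642 ≈ 0.017.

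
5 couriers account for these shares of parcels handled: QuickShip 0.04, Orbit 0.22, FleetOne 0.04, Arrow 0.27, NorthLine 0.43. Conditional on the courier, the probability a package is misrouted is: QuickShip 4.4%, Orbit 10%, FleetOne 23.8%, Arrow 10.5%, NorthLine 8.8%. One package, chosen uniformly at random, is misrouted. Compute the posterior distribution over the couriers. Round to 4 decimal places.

Compute prior × likelihood for every hypothesis:
  QuickShip: 0.04 × 0.044 = 0.00176
  Orbit: 0.22 × 0.1 = 0.022
  FleetOne: 0.04 × 0.238 = 0.00952
  Arrow: 0.27 × 0.105 = 0.02835
  NorthLine: 0.43 × 0.088 = 0.03784
Total = 0.09947.
P(QuickShip | misrouted) = 0.00176/0.09947 ≈ 0.0177
P(Orbit | misrouted) = 0.022/0.09947 ≈ 0.2212
P(FleetOne | misrouted) = 0.00952/0.09947 ≈ 0.0957
P(Arrow | misrouted) = 0.02835/0.09947 ≈ 0.2850
P(NorthLine | misrouted) = 0.03784/0.09947 ≈ 0.3804

QuickShip 0.0177, Orbit 0.2212, FleetOne 0.0957, Arrow 0.2850, NorthLine 0.3804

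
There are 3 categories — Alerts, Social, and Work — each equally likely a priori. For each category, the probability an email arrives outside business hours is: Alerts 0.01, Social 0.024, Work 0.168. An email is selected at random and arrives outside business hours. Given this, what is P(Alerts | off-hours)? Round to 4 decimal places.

0.0495

With a uniform prior (1/3 each), posterior ∝ likelihood:
  Alerts: 0.01
  Social: 0.024
  Work: 0.168
Sum = 0.202.
P(Alerts | evidence) = 0.01 / 0.202 ≈ 0.0495.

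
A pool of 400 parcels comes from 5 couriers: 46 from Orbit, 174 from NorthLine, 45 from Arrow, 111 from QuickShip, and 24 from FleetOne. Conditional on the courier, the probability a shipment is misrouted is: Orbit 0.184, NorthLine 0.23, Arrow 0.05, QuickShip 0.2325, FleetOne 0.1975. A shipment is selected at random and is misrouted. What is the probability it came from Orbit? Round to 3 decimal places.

Prior × likelihood for each hypothesis:
  Orbit: 0.115 × 0.184 = 0.02116
  NorthLine: 0.435 × 0.23 = 0.10005
  Arrow: 0.1125 × 0.05 = 0.005625
  QuickShip: 0.2775 × 0.2325 = 0.06451875
  FleetOne: 0.06 × 0.1975 = 0.01185
Sum = 0.20320375.
P(Orbit | evidence) = 0.02116 / 0.20320375 ≈ 0.104.

0.104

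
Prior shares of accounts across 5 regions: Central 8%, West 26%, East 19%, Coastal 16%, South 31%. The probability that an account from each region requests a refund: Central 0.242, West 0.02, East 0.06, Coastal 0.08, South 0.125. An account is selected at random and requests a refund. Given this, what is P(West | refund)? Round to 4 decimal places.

Unnormalized posteriors (prior × likelihood):
  Central: 0.08 × 0.242 = 0.01936
  West: 0.26 × 0.02 = 0.0052
  East: 0.19 × 0.06 = 0.0114
  Coastal: 0.16 × 0.08 = 0.0128
  South: 0.31 × 0.125 = 0.03875
Total = 0.08751.
P(West | evidence) = 0.0052 / 0.08751 ≈ 0.0594.

0.0594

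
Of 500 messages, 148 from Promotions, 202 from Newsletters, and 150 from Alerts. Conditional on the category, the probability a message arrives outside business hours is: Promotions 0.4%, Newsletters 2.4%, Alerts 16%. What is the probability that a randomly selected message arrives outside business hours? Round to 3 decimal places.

0.059

By Bayes' rule, posterior ∝ prior × likelihood:
  Promotions: 0.296 × 0.004 = 0.001184
  Newsletters: 0.404 × 0.024 = 0.009696
  Alerts: 0.3 × 0.16 = 0.048
P(off-hours) = 0.001184 + 0.009696 + 0.048 = 0.05888 → 0.059.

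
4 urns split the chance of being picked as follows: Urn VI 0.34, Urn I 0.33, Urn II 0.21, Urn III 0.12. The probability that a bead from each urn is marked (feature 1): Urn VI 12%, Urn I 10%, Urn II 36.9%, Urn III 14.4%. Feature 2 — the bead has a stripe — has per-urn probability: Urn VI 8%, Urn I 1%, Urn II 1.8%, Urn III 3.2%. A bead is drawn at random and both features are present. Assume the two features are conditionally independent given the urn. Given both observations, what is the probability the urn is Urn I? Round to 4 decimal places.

Unnormalized posteriors (prior × likelihood):
  Urn VI: 0.34 × 0.12 × 0.08 = 0.003264
  Urn I: 0.33 × 0.1 × 0.01 = 0.00033
  Urn II: 0.21 × 0.369 × 0.018 = 0.00139482
  Urn III: 0.12 × 0.144 × 0.032 = 0.00055296
Normalizing constant = 0.00554178.
P(Urn I | evidence) = 0.00033 / 0.00554178 ≈ 0.0595.

0.0595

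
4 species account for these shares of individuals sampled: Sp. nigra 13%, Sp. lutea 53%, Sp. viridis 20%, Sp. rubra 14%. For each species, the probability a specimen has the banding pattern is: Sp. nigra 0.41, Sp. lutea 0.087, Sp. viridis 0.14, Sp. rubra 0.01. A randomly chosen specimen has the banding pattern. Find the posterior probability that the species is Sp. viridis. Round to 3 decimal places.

0.217

Prior × likelihood for each hypothesis:
  Sp. nigra: 0.13 × 0.41 = 0.0533
  Sp. lutea: 0.53 × 0.087 = 0.04611
  Sp. viridis: 0.2 × 0.14 = 0.028
  Sp. rubra: 0.14 × 0.01 = 0.0014
Total = 0.12881.
P(Sp. viridis | evidence) = 0.028 / 0.12881 ≈ 0.217.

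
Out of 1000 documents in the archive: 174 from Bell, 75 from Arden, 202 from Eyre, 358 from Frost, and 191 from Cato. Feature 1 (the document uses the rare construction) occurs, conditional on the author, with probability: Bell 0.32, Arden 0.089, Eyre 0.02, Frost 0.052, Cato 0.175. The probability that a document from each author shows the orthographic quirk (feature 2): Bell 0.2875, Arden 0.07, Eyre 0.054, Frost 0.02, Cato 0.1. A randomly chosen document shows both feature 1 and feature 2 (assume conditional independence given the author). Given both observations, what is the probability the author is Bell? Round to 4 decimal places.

Compute prior × likelihood for every hypothesis:
  Bell: 0.174 × 0.32 × 0.2875 = 0.016008
  Arden: 0.075 × 0.089 × 0.07 = 0.00046725
  Eyre: 0.202 × 0.02 × 0.054 = 0.00021816
  Frost: 0.358 × 0.052 × 0.02 = 0.00037232
  Cato: 0.191 × 0.175 × 0.1 = 0.0033425
Normalizing constant = 0.02040823.
P(Bell | evidence) = 0.016008 / 0.02040823 ≈ 0.7844.

0.7844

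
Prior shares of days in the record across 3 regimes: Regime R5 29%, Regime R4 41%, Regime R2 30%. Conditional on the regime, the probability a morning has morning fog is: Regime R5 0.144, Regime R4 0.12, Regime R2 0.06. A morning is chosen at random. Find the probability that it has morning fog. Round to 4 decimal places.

Unnormalized posteriors (prior × likelihood):
  Regime R5: 0.29 × 0.144 = 0.04176
  Regime R4: 0.41 × 0.12 = 0.0492
  Regime R2: 0.3 × 0.06 = 0.018
P(fog) = 0.04176 + 0.0492 + 0.018 = 0.10896 → 0.1090.

0.1090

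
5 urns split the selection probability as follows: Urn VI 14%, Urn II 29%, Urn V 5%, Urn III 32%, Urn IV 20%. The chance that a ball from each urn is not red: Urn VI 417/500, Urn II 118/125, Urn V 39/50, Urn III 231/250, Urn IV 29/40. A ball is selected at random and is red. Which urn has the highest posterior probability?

Urn IV

Taking complements, P(red | each) = Urn VI 0.166, Urn II 0.056, Urn V 0.22, Urn III 0.076, Urn IV 0.275.
Prior × likelihood for each hypothesis:
  Urn VI: 0.14 × 0.166 = 0.02324
  Urn II: 0.29 × 0.056 = 0.01624
  Urn V: 0.05 × 0.22 = 0.011
  Urn III: 0.32 × 0.076 = 0.02432
  Urn IV: 0.2 × 0.275 = 0.055
Total = 0.1298.
Largest term belongs to Urn IV, so Urn IV is most probable.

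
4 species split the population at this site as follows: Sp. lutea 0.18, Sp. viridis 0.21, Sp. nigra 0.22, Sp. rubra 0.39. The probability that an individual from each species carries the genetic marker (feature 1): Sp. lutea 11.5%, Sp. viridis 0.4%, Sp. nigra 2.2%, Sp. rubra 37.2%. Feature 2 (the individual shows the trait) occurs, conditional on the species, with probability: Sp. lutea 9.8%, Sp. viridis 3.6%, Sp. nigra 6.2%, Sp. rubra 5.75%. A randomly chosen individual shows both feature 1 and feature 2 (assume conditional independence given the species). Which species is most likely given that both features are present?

Sp. rubra

Compute prior × likelihood for every hypothesis:
  Sp. lutea: 0.18 × 0.115 × 0.098 = 0.0020286
  Sp. viridis: 0.21 × 0.004 × 0.036 = 0.00003024
  Sp. nigra: 0.22 × 0.022 × 0.062 = 0.00030008
  Sp. rubra: 0.39 × 0.372 × 0.0575 = 0.0083421
Normalizing constant = 0.01070102.
Largest term belongs to Sp. rubra, so Sp. rubra is most probable.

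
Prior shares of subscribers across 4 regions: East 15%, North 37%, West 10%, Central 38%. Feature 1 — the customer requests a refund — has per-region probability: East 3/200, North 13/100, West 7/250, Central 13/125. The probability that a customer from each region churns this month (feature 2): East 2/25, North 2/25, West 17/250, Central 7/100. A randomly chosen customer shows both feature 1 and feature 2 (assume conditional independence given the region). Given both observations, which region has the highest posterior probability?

North

Unnormalized posteriors (prior × likelihood):
  East: 0.15 × 0.015 × 0.08 = 0.00018
  North: 0.37 × 0.13 × 0.08 = 0.003848
  West: 0.1 × 0.028 × 0.068 = 0.0001904
  Central: 0.38 × 0.104 × 0.07 = 0.0027664
Total = 0.0069848.
Largest term belongs to North, so North is most probable.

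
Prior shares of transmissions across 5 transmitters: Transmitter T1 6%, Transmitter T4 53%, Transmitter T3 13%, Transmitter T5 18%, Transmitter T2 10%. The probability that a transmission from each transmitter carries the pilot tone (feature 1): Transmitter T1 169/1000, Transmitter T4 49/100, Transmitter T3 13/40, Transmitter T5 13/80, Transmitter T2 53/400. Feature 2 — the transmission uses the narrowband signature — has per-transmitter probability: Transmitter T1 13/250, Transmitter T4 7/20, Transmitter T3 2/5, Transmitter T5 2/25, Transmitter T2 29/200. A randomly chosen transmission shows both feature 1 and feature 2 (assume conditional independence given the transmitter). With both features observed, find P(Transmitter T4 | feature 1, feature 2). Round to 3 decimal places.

By Bayes' rule, posterior ∝ prior × likelihood:
  Transmitter T1: 0.06 × 0.169 × 0.052 = 0.00052728
  Transmitter T4: 0.53 × 0.49 × 0.35 = 0.090895
  Transmitter T3: 0.13 × 0.325 × 0.4 = 0.0169
  Transmitter T5: 0.18 × 0.1625 × 0.08 = 0.00234
  Transmitter T2: 0.1 × 0.1325 × 0.145 = 0.00192125
Normalizing constant = 0.11258353.
P(Transmitter T4 | evidence) = 0.090895 / 0.11258353 ≈ 0.807.

0.807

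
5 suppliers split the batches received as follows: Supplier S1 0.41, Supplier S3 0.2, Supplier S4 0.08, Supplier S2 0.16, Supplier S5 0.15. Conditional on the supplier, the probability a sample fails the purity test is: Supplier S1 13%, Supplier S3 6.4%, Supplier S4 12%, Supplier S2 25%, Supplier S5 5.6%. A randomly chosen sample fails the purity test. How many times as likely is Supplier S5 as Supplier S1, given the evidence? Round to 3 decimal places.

Compute prior × likelihood for every hypothesis:
  Supplier S1: 0.41 × 0.13 = 0.0533
  Supplier S3: 0.2 × 0.064 = 0.0128
  Supplier S4: 0.08 × 0.12 = 0.0096
  Supplier S2: 0.16 × 0.25 = 0.04
  Supplier S5: 0.15 × 0.056 = 0.0084
Normalizing constant = 0.1241.
The ratio is 0.0084 / 0.0533 (the normalizer cancels) = 0.158.

0.158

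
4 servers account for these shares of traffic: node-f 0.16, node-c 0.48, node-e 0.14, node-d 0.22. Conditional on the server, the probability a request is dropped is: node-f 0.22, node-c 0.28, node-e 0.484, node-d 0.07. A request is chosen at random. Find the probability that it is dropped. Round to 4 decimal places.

Compute prior × likelihood for every hypothesis:
  node-f: 0.16 × 0.22 = 0.0352
  node-c: 0.48 × 0.28 = 0.1344
  node-e: 0.14 × 0.484 = 0.06776
  node-d: 0.22 × 0.07 = 0.0154
P(dropped) = 0.0352 + 0.1344 + 0.06776 + 0.0154 = 0.25276 → 0.2528.

0.2528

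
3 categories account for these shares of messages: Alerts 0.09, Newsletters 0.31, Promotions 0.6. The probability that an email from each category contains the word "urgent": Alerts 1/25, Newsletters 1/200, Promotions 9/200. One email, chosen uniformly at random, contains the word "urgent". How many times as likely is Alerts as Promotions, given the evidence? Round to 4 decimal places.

Unnormalized posteriors (prior × likelihood):
  Alerts: 0.09 × 0.04 = 0.0036
  Newsletters: 0.31 × 0.005 = 0.00155
  Promotions: 0.6 × 0.045 = 0.027
Normalizing constant = 0.03215.
The ratio is 0.0036 / 0.027 (the normalizer cancels) = 0.1333.

0.1333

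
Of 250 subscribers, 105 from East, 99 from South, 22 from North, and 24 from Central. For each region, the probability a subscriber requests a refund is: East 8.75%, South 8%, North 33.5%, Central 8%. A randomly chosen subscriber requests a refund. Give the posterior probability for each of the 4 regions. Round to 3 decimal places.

East 0.348, South 0.300, North 0.279, Central 0.073

By Bayes' rule, posterior ∝ prior × likelihood:
  East: 0.42 × 0.0875 = 0.03675
  South: 0.396 × 0.08 = 0.03168
  North: 0.088 × 0.335 = 0.02948
  Central: 0.096 × 0.08 = 0.00768
Normalizing constant = 0.10559.
P(East | refund) = 0.03675/0.10559 ≈ 0.348
P(South | refund) = 0.03168/0.10559 ≈ 0.300
P(North | refund) = 0.02948/0.10559 ≈ 0.279
P(Central | refund) = 0.00768/0.10559 ≈ 0.073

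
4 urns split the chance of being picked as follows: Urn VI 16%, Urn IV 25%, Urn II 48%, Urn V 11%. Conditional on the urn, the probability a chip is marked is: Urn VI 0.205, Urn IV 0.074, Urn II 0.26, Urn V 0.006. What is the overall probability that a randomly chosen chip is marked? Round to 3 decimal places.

Prior × likelihood for each hypothesis:
  Urn VI: 0.16 × 0.205 = 0.0328
  Urn IV: 0.25 × 0.074 = 0.0185
  Urn II: 0.48 × 0.26 = 0.1248
  Urn V: 0.11 × 0.006 = 0.00066
P(marked) = 0.0328 + 0.0185 + 0.1248 + 0.00066 = 0.17676 → 0.177.

0.177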